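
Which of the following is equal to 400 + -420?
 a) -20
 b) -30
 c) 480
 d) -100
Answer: a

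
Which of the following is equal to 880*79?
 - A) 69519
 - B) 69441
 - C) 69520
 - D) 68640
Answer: C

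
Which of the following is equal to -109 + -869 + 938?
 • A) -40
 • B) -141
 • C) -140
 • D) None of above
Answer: A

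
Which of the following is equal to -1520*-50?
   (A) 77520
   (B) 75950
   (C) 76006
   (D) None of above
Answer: D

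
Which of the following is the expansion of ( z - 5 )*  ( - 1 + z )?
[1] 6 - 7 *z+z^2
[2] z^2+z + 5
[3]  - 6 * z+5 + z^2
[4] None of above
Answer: 3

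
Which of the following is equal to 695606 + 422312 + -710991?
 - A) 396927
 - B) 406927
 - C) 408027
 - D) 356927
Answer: B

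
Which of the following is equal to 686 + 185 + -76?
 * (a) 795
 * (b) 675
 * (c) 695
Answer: a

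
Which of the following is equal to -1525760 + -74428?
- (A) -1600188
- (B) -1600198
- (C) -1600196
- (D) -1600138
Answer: A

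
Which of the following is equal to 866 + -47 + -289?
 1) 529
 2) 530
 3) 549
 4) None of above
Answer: 2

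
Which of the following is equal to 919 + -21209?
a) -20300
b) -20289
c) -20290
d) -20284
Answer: c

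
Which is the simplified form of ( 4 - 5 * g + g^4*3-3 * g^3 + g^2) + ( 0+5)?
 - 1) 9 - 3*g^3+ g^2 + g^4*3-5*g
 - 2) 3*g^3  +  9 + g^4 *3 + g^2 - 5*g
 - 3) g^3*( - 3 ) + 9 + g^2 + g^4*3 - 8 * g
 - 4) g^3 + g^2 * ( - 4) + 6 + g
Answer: 1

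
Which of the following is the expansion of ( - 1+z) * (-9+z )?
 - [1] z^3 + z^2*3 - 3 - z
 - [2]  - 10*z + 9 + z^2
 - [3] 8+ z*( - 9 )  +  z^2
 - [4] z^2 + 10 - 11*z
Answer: 2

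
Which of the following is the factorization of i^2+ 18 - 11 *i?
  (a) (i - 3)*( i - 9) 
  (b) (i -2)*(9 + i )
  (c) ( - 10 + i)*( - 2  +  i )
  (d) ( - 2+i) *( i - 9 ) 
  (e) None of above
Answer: d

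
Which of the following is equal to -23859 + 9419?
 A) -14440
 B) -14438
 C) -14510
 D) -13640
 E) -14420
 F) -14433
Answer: A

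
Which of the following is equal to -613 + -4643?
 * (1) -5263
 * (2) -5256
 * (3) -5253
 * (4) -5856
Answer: 2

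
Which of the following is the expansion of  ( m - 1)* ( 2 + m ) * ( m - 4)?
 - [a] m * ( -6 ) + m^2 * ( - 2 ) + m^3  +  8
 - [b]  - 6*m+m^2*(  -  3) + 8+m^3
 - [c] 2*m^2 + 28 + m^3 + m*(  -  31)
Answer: b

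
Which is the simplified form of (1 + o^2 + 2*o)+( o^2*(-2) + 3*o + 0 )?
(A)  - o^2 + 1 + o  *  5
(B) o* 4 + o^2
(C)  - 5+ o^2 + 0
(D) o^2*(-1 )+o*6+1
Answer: A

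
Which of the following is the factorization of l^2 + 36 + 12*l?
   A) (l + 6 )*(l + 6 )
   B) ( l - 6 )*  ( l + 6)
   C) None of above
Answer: A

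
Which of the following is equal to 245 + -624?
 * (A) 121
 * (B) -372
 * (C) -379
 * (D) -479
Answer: C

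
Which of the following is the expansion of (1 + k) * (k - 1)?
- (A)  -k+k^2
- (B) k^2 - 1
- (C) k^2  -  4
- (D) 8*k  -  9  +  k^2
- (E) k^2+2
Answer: B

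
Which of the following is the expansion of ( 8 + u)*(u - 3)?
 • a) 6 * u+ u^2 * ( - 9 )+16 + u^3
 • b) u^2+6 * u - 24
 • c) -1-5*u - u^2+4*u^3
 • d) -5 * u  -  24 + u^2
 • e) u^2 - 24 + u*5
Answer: e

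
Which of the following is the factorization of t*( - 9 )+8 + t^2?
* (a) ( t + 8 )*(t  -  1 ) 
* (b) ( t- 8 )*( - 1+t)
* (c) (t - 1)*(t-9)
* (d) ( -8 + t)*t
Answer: b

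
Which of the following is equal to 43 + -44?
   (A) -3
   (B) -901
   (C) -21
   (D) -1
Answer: D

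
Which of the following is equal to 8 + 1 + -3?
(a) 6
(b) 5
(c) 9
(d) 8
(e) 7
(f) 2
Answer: a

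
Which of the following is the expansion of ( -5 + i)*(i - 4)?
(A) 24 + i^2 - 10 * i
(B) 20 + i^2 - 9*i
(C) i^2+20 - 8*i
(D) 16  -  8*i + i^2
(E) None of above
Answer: B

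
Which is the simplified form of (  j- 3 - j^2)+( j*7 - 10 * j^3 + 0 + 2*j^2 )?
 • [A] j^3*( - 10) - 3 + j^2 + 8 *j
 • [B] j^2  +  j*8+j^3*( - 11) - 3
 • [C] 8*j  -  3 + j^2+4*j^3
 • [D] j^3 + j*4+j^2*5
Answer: A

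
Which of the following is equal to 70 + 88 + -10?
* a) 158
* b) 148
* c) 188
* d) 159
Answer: b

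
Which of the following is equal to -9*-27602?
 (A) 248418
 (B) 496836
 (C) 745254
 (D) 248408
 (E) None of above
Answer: A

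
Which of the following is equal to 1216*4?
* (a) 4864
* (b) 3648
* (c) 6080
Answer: a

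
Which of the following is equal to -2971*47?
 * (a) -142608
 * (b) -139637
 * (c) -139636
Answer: b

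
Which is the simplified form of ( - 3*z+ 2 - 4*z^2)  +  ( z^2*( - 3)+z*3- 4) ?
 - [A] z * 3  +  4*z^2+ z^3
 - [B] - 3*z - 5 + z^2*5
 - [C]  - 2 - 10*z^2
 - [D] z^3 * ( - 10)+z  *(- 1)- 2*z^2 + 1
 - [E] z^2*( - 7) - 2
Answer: E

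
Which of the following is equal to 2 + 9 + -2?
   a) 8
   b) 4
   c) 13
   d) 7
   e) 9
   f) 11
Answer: e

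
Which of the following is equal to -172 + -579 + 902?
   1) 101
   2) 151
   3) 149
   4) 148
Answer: 2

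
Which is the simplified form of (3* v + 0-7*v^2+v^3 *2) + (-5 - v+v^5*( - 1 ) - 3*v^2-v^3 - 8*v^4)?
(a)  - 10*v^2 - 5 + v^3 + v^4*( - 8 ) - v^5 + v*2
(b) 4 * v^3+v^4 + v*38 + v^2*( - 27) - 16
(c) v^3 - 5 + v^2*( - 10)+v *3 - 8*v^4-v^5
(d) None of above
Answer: a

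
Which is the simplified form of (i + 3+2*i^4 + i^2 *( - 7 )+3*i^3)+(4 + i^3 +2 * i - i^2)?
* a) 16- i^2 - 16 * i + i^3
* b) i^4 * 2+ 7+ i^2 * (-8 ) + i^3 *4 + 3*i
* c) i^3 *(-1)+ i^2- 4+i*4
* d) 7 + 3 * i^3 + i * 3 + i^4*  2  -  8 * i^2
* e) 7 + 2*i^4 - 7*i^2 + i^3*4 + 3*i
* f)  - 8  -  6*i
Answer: b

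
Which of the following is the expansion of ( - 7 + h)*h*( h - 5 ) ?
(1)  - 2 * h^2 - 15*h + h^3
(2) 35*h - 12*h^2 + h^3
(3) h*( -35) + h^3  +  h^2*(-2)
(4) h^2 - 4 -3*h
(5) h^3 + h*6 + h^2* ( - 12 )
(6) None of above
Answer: 2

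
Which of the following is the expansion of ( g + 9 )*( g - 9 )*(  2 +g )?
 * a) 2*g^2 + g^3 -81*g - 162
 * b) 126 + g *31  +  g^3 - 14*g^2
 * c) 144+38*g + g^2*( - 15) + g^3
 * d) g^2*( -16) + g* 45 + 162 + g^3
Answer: a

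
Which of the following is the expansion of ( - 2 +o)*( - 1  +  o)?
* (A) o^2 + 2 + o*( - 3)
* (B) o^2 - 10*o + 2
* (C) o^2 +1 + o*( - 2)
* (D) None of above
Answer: A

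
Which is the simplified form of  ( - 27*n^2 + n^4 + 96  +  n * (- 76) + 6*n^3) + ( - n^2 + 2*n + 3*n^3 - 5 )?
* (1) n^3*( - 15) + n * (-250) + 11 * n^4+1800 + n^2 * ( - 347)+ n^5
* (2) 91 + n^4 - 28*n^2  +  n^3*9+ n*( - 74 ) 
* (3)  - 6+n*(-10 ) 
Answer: 2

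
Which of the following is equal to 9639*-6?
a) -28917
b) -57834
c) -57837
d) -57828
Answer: b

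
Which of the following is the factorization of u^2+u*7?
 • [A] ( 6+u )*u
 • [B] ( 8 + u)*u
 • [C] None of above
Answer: C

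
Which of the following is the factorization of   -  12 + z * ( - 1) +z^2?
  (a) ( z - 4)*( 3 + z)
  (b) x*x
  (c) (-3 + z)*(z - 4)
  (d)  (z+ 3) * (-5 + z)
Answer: a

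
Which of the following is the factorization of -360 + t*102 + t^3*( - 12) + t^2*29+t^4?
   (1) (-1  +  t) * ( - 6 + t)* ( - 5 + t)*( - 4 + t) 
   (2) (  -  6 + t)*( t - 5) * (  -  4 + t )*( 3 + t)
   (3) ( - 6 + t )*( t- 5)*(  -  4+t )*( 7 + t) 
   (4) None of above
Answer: 2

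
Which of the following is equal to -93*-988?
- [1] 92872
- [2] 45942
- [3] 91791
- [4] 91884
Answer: 4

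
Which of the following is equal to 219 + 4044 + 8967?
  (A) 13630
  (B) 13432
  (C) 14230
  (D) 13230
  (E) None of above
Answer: D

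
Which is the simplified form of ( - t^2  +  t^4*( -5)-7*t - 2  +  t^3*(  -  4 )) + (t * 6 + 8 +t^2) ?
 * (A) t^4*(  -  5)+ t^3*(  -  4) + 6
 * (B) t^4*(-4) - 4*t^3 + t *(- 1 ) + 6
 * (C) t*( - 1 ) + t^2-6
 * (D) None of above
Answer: D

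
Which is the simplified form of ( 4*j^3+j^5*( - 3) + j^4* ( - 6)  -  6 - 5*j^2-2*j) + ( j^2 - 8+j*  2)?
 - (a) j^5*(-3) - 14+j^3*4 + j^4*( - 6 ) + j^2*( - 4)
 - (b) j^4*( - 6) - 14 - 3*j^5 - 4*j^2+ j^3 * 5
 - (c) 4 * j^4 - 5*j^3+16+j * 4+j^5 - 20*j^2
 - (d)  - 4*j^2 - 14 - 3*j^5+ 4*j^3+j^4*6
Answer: a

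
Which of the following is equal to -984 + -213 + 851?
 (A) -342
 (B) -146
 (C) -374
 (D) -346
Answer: D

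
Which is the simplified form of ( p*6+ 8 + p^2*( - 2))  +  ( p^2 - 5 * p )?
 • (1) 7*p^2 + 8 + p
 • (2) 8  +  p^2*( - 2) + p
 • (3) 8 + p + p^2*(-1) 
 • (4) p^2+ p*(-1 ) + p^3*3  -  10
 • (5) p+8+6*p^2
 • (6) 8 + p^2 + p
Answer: 3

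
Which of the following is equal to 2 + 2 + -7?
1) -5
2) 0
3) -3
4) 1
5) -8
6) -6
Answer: 3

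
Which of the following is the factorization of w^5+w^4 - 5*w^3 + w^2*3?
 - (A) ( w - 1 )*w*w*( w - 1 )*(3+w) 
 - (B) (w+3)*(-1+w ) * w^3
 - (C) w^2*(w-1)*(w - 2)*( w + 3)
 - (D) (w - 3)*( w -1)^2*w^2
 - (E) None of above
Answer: A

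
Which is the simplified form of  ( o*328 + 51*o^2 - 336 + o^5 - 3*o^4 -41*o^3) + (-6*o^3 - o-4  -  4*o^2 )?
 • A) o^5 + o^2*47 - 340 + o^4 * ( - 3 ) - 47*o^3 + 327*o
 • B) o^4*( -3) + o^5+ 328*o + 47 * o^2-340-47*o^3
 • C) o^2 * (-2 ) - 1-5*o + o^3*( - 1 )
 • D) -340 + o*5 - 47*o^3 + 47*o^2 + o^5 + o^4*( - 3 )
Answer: A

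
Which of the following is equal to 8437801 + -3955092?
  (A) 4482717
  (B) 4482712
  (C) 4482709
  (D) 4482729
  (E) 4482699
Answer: C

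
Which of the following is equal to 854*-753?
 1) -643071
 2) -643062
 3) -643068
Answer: 2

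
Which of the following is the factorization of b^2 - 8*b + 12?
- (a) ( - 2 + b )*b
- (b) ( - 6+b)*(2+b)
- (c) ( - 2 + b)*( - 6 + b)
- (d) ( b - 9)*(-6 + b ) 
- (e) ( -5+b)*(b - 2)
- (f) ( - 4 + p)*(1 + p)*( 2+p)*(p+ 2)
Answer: c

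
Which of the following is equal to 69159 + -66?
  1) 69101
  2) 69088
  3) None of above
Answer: 3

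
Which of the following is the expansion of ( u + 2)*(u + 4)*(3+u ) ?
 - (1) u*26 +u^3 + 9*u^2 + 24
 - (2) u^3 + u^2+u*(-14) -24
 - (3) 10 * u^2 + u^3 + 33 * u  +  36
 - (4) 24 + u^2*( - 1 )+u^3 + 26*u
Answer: 1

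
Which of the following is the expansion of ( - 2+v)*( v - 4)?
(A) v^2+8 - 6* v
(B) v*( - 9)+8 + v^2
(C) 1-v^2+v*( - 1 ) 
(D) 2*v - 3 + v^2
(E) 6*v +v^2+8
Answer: A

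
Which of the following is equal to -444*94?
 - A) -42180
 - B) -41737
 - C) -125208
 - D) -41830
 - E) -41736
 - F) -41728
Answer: E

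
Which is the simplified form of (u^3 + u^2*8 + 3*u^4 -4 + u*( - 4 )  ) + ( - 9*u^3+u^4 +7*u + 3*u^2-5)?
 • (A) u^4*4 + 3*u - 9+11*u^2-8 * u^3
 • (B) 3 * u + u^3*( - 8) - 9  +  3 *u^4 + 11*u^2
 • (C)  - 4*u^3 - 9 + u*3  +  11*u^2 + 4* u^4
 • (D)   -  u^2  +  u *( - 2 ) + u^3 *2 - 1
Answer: A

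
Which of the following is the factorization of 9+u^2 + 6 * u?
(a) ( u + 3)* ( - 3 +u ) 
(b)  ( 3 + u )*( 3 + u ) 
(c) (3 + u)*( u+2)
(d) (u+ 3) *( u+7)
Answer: b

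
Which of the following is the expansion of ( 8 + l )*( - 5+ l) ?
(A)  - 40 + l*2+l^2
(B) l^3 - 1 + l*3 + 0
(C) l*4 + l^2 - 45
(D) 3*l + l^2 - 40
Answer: D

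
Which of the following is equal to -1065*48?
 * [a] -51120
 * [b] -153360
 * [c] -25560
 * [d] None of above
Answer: a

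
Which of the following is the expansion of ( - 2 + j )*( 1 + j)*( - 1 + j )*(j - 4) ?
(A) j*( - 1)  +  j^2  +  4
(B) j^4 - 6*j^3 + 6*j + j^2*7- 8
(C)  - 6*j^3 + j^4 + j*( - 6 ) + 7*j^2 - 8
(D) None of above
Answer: B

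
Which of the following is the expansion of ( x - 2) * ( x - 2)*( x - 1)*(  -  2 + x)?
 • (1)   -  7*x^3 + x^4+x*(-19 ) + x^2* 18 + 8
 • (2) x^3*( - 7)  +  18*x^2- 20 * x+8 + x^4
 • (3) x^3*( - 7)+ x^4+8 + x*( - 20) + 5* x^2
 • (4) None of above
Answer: 2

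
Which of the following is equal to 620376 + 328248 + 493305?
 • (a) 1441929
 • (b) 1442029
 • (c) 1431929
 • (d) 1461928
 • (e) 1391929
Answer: a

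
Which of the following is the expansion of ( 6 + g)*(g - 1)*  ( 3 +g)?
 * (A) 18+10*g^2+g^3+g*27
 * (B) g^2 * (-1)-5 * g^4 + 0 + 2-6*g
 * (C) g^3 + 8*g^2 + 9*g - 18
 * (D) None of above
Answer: C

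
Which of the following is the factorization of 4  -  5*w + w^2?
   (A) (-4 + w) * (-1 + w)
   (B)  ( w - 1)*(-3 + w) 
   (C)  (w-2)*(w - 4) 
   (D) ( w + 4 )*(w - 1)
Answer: A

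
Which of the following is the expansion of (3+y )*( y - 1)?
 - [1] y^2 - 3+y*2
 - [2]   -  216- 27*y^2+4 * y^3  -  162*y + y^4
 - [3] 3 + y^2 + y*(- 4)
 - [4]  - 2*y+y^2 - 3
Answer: 1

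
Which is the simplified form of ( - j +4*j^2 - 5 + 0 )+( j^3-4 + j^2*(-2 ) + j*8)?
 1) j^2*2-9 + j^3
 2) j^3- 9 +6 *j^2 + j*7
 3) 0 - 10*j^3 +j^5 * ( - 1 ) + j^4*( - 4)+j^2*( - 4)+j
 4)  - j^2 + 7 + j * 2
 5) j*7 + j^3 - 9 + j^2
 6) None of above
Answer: 6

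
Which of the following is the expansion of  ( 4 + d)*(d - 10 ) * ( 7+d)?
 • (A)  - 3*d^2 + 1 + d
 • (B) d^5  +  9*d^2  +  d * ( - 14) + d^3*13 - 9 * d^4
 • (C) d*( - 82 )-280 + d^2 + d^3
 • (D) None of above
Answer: C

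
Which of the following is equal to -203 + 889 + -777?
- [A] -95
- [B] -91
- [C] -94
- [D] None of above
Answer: B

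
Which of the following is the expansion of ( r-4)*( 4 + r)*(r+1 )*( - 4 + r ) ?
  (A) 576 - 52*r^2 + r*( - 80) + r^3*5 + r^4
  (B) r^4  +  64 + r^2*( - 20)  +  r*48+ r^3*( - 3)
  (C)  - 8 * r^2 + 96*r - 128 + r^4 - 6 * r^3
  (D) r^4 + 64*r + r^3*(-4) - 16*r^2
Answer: B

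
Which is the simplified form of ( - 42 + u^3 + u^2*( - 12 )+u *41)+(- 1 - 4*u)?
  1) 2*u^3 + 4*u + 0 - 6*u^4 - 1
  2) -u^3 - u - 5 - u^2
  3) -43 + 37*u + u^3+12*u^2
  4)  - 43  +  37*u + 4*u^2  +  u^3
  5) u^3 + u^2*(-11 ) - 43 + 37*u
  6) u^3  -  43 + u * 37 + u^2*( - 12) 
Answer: 6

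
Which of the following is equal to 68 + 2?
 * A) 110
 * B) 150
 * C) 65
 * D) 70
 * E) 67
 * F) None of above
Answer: D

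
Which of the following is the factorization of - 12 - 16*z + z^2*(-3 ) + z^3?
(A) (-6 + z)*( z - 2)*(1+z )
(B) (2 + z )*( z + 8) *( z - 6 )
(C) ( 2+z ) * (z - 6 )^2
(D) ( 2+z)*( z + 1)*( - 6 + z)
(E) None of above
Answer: D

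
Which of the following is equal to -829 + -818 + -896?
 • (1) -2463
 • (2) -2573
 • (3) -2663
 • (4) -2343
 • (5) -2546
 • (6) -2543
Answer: 6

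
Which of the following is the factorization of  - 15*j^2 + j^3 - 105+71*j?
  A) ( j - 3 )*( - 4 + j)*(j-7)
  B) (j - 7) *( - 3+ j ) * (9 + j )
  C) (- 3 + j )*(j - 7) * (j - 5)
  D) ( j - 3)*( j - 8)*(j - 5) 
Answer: C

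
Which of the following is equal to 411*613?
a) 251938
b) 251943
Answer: b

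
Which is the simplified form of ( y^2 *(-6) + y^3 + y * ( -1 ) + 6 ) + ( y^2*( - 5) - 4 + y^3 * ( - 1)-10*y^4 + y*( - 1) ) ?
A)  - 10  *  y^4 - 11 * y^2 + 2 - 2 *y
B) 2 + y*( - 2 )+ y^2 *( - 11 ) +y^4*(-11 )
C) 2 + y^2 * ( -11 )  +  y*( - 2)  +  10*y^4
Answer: A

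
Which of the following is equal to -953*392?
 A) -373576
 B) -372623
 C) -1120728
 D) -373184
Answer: A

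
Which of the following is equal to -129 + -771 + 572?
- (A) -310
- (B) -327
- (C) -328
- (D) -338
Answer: C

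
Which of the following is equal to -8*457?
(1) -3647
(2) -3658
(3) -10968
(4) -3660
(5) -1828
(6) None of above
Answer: 6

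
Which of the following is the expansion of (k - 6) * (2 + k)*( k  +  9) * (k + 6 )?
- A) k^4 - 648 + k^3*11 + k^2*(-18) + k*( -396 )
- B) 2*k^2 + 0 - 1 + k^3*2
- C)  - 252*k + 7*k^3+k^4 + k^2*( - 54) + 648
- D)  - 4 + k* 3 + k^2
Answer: A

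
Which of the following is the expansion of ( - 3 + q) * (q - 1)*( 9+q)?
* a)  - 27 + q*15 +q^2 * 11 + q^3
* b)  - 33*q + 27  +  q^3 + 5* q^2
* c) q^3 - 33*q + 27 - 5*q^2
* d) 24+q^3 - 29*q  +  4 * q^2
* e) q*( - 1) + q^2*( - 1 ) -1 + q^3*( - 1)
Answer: b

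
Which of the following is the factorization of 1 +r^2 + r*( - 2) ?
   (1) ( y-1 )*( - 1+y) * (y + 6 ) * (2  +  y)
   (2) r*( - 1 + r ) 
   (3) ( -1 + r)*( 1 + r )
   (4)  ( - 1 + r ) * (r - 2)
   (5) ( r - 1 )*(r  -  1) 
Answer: 5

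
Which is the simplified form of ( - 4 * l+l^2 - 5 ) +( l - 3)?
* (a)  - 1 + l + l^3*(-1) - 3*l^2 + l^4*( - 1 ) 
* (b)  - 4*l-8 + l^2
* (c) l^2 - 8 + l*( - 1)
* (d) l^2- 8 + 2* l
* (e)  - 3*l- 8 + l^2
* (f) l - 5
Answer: e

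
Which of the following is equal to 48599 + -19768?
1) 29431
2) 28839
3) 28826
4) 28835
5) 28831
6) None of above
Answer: 5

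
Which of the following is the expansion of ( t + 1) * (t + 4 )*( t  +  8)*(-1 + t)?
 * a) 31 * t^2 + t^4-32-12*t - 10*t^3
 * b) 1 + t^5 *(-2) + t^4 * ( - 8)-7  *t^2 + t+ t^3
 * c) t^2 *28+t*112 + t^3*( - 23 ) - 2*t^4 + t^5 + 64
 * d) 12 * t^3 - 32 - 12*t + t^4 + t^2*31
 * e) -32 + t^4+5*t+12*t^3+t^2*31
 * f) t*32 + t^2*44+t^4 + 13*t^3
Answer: d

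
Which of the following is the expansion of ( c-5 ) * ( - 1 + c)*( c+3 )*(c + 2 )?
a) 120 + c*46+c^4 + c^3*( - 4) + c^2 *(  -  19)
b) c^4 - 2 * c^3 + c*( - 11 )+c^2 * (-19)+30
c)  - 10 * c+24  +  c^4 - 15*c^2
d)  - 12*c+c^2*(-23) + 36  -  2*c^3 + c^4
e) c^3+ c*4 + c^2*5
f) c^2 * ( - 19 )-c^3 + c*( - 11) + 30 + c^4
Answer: f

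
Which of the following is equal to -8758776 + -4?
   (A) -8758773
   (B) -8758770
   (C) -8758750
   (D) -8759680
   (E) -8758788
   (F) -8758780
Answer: F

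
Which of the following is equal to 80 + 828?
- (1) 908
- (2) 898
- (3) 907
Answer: 1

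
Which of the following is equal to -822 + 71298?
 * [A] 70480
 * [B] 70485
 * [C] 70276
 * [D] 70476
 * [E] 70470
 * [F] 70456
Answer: D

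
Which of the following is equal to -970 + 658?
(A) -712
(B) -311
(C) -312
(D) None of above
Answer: C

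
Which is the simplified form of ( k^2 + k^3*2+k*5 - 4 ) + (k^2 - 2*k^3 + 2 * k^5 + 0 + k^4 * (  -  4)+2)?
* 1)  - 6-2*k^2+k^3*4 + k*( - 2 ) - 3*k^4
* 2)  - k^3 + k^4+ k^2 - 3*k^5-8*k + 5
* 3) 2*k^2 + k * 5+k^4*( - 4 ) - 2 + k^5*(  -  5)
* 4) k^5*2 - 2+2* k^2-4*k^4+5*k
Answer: 4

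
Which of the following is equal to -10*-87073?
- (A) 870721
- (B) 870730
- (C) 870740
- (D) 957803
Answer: B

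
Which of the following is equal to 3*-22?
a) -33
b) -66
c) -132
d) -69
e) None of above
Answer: b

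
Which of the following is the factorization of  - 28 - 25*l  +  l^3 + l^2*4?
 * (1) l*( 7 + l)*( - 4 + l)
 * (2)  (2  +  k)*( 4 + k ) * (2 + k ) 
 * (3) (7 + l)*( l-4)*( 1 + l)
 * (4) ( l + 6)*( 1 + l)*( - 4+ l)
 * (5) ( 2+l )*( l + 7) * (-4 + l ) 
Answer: 3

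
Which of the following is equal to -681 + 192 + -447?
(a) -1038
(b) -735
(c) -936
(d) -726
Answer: c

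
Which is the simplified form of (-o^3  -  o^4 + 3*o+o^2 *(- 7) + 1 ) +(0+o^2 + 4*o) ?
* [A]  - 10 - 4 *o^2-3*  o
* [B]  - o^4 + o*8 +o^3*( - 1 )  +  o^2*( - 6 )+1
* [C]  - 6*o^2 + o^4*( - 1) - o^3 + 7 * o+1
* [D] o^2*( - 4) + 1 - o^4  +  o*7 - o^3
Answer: C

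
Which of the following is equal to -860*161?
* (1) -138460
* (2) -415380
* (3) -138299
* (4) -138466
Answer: 1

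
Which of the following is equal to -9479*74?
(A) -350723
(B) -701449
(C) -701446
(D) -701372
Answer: C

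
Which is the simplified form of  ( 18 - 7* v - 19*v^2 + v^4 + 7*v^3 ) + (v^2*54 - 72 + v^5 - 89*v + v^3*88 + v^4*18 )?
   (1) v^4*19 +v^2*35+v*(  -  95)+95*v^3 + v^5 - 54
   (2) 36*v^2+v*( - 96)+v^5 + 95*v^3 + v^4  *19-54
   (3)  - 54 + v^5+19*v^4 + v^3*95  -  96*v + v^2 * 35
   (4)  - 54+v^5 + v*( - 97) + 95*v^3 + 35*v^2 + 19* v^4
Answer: 3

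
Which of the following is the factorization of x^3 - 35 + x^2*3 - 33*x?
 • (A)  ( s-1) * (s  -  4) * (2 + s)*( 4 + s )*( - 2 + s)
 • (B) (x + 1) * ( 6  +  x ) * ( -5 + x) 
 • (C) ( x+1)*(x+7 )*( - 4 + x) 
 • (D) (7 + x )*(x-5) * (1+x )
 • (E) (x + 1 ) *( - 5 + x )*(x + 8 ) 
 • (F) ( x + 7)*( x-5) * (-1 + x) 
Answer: D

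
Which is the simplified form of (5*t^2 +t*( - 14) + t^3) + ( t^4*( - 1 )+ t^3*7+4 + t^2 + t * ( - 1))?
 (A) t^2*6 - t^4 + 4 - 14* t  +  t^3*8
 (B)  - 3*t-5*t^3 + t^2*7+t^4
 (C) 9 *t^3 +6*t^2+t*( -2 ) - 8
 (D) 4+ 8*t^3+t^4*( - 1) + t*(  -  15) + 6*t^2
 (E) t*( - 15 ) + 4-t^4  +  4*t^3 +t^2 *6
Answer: D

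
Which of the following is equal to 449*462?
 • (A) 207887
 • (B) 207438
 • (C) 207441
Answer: B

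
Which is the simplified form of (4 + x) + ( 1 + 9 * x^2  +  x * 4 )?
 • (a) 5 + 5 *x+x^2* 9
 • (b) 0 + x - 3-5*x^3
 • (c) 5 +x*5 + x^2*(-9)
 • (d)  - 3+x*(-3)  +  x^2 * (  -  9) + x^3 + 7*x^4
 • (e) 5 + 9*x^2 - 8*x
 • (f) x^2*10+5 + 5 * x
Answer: a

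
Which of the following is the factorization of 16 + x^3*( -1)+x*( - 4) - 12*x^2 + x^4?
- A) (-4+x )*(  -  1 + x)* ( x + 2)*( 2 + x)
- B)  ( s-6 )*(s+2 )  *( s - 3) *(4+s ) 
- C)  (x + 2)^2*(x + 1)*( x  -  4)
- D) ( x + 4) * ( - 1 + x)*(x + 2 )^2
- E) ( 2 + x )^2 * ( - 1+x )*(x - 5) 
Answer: A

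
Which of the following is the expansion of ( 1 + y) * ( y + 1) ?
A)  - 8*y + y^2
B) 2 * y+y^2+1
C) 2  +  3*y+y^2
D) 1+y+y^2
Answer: B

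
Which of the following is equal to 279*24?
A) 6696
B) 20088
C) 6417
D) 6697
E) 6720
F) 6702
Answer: A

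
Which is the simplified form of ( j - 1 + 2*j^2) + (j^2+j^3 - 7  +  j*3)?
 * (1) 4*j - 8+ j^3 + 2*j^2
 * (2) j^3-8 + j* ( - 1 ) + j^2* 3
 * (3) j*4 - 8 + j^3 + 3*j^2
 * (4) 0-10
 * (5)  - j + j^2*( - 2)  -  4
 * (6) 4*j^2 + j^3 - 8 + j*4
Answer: 3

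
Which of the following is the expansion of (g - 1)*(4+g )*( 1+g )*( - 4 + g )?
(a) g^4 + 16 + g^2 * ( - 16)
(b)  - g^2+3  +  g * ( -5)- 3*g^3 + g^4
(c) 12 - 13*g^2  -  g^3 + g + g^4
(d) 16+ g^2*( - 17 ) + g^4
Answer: d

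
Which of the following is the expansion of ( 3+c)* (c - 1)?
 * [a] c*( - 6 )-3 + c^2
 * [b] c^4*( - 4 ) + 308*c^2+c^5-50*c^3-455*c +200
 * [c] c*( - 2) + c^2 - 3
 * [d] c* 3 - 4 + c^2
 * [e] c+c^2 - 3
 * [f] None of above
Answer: f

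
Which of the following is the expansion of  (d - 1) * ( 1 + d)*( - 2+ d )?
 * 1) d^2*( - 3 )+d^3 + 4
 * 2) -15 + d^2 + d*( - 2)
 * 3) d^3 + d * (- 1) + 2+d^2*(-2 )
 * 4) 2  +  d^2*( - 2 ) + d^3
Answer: 3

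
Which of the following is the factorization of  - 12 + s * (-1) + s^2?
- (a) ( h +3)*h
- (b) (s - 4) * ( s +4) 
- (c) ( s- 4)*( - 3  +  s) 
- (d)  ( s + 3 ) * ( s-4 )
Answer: d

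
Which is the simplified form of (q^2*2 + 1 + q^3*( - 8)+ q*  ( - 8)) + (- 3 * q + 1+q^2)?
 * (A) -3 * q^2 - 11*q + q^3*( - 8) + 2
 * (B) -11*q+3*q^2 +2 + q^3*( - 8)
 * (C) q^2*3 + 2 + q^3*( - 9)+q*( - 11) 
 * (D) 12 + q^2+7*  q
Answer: B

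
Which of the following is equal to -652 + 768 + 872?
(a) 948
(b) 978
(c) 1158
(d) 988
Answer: d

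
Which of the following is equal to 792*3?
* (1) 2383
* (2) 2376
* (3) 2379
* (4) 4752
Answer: 2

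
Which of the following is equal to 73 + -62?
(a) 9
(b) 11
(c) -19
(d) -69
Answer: b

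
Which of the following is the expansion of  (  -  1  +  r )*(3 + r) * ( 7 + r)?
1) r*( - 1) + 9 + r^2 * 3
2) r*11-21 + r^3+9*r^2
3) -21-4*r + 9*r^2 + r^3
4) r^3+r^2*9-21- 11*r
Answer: 2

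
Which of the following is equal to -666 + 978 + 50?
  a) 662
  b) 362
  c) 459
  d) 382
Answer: b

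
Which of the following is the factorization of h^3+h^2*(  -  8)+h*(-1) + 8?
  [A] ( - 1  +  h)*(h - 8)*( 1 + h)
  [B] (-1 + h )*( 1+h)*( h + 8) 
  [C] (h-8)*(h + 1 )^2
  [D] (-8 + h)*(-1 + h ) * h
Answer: A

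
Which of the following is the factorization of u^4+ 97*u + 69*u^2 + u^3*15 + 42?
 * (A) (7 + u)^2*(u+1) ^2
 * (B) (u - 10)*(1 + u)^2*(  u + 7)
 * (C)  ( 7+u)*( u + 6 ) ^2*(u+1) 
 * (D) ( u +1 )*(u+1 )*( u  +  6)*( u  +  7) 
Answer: D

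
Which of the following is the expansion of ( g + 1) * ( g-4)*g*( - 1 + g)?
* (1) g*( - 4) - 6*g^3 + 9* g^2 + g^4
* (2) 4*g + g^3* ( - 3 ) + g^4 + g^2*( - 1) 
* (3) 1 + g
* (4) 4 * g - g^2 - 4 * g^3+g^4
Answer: 4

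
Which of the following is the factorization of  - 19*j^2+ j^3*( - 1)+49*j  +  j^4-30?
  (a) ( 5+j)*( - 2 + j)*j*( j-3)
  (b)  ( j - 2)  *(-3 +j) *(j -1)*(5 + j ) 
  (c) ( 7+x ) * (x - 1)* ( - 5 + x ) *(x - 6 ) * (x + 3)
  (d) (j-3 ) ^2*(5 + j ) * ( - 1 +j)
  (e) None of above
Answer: b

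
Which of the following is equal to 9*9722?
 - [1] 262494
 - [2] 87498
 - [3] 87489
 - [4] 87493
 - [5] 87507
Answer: 2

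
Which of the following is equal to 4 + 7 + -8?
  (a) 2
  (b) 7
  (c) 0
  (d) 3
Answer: d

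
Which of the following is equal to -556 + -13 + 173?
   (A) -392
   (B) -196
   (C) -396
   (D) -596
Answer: C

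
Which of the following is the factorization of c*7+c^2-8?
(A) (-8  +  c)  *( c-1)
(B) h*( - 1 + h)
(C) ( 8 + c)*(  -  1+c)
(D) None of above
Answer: C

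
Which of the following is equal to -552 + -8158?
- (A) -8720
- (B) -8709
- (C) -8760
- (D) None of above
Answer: D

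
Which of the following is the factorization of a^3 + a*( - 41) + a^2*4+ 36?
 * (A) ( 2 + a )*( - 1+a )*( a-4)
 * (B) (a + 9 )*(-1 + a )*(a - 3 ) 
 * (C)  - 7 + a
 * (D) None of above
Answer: D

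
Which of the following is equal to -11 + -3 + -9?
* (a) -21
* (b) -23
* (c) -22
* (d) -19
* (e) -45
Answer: b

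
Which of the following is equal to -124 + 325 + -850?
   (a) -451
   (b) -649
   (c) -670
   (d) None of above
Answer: b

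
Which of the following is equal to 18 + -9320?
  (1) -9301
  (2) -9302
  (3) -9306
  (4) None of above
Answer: 2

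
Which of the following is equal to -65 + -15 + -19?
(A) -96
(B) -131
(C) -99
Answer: C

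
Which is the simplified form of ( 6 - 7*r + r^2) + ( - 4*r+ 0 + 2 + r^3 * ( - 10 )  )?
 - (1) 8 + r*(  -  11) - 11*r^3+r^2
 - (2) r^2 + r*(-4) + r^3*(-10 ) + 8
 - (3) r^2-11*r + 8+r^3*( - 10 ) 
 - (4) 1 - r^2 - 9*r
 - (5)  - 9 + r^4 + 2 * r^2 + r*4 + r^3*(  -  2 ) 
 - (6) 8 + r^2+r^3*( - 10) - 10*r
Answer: 3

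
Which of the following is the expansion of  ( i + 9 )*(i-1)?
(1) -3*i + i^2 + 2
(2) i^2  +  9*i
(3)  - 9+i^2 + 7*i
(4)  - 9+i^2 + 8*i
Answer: 4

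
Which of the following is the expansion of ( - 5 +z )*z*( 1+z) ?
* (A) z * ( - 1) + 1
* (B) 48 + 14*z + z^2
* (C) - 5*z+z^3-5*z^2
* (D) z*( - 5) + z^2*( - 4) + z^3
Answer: D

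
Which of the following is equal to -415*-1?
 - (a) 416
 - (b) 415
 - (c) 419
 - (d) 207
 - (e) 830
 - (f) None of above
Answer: b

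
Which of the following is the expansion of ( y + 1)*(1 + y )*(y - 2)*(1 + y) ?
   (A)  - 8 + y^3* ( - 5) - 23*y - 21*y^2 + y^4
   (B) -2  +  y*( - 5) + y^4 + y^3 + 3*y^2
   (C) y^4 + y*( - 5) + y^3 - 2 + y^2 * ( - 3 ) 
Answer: C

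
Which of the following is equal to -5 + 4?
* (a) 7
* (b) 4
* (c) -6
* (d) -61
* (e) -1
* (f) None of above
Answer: e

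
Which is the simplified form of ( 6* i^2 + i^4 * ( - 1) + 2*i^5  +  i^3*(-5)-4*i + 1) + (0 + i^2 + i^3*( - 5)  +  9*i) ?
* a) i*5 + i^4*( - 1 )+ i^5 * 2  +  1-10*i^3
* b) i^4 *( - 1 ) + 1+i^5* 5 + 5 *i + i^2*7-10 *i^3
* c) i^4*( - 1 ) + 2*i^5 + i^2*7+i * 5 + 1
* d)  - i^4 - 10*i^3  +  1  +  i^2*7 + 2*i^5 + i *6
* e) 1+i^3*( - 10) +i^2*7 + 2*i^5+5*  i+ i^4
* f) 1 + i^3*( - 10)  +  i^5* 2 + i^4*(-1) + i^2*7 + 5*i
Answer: f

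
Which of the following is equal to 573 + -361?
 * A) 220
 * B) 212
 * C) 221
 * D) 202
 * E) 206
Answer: B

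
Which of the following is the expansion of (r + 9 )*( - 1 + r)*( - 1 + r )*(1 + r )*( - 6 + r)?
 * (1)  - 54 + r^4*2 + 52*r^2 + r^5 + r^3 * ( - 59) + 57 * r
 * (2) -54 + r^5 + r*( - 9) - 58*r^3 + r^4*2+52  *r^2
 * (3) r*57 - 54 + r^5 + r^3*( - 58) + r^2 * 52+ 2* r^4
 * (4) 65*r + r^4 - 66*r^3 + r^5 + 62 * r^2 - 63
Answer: 3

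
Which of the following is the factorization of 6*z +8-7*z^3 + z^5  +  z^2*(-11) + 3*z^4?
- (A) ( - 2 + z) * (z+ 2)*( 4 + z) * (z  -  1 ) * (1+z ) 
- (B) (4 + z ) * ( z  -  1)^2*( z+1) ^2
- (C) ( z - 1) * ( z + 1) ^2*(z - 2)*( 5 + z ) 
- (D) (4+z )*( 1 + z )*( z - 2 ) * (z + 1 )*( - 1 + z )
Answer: D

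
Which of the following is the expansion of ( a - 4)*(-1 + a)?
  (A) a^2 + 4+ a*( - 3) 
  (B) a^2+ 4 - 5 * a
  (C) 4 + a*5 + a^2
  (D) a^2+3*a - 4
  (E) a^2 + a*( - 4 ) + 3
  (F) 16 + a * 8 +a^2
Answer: B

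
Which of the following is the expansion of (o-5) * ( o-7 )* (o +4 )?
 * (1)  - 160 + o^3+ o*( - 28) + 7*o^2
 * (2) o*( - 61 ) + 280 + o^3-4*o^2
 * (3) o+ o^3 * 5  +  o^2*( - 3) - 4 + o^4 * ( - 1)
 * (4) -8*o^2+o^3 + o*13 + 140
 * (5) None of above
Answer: 5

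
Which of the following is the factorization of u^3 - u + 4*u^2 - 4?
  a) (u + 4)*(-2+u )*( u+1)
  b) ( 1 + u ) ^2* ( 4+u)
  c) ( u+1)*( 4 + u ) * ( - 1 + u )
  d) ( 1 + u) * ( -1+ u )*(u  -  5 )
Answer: c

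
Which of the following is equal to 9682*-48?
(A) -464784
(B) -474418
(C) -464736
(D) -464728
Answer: C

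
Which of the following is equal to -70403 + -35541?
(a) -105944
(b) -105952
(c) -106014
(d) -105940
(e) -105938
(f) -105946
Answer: a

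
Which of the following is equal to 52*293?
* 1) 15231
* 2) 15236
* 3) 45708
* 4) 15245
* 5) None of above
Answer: 2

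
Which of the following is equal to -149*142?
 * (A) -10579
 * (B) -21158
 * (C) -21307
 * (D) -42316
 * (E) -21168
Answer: B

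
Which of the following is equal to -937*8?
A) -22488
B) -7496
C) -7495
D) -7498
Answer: B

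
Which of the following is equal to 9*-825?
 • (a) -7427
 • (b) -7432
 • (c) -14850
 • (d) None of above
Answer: d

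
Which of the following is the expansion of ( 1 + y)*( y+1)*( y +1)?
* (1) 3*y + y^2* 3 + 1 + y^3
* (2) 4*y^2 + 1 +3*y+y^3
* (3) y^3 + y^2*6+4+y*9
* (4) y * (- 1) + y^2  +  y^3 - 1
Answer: 1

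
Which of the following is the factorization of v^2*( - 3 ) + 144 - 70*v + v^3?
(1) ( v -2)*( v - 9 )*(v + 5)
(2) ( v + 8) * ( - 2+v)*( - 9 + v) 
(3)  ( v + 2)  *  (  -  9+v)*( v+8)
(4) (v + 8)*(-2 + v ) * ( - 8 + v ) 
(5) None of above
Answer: 2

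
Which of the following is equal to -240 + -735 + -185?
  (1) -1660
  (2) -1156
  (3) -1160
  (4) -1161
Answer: 3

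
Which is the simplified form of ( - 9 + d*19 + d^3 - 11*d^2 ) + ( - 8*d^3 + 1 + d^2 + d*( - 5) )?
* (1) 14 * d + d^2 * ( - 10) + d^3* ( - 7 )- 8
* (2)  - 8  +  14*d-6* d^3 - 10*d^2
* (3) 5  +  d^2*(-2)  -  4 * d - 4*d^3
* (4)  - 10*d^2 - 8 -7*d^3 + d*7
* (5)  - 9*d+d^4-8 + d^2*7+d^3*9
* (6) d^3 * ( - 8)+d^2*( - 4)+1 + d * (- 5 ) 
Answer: 1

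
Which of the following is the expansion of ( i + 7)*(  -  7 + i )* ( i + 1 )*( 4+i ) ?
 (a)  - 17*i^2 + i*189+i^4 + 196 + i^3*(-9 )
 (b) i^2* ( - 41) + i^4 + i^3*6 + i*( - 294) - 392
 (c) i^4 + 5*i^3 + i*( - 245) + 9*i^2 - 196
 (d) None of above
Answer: d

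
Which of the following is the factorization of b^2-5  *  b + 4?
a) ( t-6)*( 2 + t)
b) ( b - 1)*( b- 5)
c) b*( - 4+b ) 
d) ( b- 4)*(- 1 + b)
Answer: d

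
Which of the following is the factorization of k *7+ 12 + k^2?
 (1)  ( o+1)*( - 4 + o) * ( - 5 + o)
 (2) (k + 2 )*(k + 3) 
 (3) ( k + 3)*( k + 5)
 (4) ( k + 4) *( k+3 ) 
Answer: 4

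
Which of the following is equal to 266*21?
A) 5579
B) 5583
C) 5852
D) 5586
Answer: D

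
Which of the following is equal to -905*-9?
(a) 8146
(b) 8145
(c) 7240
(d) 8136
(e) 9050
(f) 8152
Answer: b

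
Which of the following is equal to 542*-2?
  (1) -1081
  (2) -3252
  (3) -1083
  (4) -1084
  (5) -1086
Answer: 4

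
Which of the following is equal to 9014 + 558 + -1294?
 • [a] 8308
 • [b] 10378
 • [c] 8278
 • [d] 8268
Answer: c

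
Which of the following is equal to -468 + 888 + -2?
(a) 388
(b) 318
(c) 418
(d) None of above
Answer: c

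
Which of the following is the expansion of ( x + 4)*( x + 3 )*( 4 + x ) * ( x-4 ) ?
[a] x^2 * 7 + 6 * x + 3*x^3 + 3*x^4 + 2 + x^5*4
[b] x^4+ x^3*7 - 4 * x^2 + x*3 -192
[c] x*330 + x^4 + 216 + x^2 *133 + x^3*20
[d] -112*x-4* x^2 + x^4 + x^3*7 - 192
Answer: d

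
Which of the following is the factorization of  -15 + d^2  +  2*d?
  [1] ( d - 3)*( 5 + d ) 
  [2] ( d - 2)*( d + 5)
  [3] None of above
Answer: 1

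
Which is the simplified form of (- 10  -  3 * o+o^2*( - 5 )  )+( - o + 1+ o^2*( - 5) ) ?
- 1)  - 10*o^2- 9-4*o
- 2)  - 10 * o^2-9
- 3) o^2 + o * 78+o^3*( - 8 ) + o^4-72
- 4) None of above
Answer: 1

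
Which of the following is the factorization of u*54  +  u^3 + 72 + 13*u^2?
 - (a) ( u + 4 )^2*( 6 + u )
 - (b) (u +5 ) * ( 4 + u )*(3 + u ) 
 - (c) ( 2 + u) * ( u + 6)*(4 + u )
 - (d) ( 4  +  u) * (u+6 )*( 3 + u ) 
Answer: d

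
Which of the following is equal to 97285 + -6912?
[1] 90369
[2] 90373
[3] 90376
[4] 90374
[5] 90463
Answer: 2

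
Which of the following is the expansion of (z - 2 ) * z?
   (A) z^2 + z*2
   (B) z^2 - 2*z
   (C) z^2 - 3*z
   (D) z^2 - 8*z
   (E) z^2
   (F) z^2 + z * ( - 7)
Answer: B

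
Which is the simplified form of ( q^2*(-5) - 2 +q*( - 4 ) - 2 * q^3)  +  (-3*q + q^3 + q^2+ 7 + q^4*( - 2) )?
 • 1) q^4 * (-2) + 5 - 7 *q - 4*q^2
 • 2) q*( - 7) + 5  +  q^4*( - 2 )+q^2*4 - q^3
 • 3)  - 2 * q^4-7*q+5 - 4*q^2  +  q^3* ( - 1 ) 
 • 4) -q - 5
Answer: 3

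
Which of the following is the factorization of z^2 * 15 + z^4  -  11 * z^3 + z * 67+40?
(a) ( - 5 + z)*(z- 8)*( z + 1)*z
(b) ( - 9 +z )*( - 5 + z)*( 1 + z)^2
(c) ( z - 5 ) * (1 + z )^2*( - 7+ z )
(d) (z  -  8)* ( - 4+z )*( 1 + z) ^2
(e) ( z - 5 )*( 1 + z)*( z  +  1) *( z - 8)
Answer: e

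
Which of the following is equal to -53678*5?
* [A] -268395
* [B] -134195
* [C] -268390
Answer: C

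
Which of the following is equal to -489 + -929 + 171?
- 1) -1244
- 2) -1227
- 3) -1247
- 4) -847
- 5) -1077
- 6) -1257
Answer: 3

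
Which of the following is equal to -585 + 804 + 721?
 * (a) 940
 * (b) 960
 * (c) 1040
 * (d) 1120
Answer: a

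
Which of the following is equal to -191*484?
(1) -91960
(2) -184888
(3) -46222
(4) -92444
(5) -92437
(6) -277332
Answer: 4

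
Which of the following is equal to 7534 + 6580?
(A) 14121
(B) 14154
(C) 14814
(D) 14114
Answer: D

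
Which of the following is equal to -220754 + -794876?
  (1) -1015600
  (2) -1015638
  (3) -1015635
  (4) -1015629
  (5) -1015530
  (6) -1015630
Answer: 6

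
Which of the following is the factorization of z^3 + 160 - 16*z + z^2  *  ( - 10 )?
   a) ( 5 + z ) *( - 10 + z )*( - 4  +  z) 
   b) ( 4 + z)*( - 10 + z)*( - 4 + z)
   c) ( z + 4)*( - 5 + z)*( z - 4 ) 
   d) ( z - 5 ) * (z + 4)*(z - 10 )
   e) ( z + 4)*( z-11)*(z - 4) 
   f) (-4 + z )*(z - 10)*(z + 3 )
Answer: b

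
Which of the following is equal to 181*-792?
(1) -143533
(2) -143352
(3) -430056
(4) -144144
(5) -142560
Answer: 2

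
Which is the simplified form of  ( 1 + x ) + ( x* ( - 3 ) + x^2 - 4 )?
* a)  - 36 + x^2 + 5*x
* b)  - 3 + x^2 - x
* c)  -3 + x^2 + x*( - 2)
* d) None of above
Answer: c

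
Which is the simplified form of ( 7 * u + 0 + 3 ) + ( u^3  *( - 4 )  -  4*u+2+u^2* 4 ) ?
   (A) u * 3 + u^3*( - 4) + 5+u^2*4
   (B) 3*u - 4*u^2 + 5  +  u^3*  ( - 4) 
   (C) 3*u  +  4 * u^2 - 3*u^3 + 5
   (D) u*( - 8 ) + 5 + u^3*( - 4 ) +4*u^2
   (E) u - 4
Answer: A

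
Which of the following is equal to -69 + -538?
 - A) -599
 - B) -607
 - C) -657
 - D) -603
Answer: B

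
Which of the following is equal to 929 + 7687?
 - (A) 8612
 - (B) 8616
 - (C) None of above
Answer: B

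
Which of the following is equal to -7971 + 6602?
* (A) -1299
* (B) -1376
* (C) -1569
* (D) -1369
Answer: D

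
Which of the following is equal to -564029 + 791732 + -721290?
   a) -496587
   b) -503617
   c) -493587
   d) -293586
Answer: c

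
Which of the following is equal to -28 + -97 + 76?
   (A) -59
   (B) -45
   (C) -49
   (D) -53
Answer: C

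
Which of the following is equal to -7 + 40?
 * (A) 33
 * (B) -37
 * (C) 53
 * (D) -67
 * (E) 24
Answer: A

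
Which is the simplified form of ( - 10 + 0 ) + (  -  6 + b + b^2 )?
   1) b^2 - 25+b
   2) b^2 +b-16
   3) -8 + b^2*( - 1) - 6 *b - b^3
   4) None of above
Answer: 2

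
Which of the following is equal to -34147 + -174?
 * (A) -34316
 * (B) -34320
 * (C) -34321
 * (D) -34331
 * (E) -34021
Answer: C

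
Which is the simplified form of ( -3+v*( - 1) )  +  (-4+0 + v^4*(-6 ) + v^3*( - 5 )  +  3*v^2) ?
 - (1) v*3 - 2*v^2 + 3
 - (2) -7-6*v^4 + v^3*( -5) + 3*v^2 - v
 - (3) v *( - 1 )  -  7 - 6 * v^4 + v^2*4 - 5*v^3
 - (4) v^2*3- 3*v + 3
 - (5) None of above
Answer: 2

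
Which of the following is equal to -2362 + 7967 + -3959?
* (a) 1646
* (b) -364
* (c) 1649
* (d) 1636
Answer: a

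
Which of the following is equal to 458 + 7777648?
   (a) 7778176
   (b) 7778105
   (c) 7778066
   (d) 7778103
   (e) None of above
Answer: e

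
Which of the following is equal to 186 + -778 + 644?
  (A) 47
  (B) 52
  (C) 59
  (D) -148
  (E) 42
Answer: B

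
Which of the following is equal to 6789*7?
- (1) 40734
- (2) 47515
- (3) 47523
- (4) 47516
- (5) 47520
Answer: 3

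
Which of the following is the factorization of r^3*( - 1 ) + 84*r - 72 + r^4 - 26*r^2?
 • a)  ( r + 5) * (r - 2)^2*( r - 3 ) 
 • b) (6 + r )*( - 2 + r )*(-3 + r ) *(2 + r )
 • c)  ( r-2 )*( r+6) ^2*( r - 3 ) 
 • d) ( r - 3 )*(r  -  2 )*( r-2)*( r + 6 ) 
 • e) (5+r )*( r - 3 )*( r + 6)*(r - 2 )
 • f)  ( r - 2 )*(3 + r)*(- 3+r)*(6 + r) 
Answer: d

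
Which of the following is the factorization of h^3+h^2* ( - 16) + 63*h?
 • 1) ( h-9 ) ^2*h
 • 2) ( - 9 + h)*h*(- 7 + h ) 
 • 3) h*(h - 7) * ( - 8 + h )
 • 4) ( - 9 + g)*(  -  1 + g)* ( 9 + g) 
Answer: 2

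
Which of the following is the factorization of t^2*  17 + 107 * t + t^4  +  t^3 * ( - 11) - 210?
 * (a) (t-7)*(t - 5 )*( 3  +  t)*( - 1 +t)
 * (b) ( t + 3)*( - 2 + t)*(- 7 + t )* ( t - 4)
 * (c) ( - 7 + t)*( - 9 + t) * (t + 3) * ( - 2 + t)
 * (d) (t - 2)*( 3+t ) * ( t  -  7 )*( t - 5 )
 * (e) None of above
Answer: d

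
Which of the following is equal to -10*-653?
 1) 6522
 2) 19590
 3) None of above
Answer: 3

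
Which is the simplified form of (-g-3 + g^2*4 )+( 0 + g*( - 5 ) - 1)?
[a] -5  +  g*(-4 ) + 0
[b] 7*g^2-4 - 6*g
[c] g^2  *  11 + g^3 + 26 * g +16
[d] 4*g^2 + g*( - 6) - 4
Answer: d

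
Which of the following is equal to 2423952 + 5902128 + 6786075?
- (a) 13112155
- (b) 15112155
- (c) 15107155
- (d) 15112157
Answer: b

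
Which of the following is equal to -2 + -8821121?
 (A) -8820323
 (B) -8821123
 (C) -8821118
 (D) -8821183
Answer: B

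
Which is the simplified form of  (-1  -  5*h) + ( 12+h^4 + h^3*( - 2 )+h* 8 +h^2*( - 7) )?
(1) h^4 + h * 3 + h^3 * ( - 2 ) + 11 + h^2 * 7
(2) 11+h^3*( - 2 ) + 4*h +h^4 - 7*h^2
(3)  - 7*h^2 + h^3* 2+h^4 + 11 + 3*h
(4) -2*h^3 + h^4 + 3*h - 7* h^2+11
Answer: 4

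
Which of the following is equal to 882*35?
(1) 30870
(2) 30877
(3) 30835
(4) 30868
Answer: 1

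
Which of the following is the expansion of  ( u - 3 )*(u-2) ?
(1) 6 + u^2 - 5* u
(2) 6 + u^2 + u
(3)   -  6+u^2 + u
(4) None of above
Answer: 1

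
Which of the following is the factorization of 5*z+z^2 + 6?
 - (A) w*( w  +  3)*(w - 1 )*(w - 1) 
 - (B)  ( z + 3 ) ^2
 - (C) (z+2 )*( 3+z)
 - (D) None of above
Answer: C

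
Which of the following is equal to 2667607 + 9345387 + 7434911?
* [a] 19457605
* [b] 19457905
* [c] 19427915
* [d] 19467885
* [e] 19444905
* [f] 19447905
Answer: f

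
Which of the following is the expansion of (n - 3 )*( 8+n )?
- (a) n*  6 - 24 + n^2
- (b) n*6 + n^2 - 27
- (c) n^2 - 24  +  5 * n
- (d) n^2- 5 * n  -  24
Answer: c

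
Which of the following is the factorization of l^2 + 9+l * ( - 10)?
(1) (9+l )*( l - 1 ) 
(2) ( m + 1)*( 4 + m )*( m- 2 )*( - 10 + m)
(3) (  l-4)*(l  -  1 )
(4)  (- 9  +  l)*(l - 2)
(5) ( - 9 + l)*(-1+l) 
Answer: 5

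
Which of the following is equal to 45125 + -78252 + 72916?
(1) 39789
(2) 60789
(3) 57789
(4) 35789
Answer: 1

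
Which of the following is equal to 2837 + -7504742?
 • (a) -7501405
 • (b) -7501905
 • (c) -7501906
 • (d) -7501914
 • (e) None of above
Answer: b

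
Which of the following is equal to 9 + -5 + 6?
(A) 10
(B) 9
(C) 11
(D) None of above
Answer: A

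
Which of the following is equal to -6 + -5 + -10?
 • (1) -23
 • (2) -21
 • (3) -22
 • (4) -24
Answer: 2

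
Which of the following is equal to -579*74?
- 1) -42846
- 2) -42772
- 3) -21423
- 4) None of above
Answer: 1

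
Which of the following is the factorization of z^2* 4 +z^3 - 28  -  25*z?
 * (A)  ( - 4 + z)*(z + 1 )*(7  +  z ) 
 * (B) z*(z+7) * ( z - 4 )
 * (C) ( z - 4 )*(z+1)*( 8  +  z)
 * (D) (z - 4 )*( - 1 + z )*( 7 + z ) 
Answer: A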